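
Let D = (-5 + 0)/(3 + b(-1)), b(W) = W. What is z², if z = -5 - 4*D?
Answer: 25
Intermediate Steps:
D = -5/2 (D = (-5 + 0)/(3 - 1) = -5/2 ≈ -2.5000)
z = 5 (z = -5 - 4*(-5/2) = -5 + 10 = 5)
z² = 5² = 25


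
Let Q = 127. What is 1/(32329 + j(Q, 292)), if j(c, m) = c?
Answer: 1/32456 ≈ 3.0811e-5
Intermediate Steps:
1/(32329 + j(Q, 292)) = 1/(32329 + 127) = 1/32456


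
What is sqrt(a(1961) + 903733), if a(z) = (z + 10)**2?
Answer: 7*sqrt(97726) ≈ 2188.3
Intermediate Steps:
a(z) = (10 + z)**2
sqrt(a(1961) + 903733) = sqrt((10 + 1961)**2 + 903733) = sqrt(1971**2 + 903733) = sqrt(3884841 + 903733) = sqrt(4788574) = 7*sqrt(97726)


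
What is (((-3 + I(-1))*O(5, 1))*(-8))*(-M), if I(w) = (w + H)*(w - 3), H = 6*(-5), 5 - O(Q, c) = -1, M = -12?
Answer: -69696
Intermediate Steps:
O(Q, c) = 6 (O(Q, c) = 5 - 1*(-1) = 5 + 1 = 6)
H = -30
I(w) = (-30 + w)*(-3 + w) (I(w) = (w - 30)*(w - 3) = (-30 + w)*(-3 + w))
(((-3 + I(-1))*O(5, 1))*(-8))*(-M) = (((-3 + (90 + (-1)**2 - 33*(-1)))*6)*(-8))*(-1*(-12)) = (((-3 + (90 + 1 + 33))*6)*(-8))*12 = (((-3 + 124)*6)*(-8))*12 = ((121*6)*(-8))*12 = (726*(-8))*12 = -5808*12 = -69696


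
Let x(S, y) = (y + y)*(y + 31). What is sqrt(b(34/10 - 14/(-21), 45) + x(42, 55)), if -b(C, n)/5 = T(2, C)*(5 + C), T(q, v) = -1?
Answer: 2*sqrt(21387)/3 ≈ 97.495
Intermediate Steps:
b(C, n) = 25 + 5*C (b(C, n) = -(-5)*(5 + C) = -5*(-5 - C) = 25 + 5*C)
x(S, y) = 2*y*(31 + y) (x(S, y) = (2*y)*(31 + y) = 2*y*(31 + y))
sqrt(b(34/10 - 14/(-21), 45) + x(42, 55)) = sqrt((25 + 5*(34/10 - 14/(-21))) + 2*55*(31 + 55)) = sqrt((25 + 5*(34*(1/10) - 14*(-1/21))) + 2*55*86) = sqrt((25 + 5*(17/5 + 2/3)) + 9460) = sqrt((25 + 5*(61/15)) + 9460) = sqrt((25 + 61/3) + 9460) = sqrt(136/3 + 9460) = sqrt(28516/3) = 2*sqrt(21387)/3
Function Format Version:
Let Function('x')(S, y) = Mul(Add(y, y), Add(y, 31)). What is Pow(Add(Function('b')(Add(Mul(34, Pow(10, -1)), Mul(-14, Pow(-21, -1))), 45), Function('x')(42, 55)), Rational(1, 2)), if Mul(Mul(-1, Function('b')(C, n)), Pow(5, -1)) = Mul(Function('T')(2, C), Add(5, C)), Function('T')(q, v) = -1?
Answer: Mul(Rational(2, 3), Pow(21387, Rational(1, 2))) ≈ 97.495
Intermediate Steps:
Function('b')(C, n) = Add(25, Mul(5, C)) (Function('b')(C, n) = Mul(-5, Mul(-1, Add(5, C))) = Mul(-5, Add(-5, Mul(-1, C))) = Add(25, Mul(5, C)))
Function('x')(S, y) = Mul(2, y, Add(31, y)) (Function('x')(S, y) = Mul(Mul(2, y), Add(31, y)) = Mul(2, y, Add(31, y)))
Pow(Add(Function('b')(Add(Mul(34, Pow(10, -1)), Mul(-14, Pow(-21, -1))), 45), Function('x')(42, 55)), Rational(1, 2)) = Pow(Add(Add(25, Mul(5, Add(Mul(34, Pow(10, -1)), Mul(-14, Pow(-21, -1))))), Mul(2, 55, Add(31, 55))), Rational(1, 2)) = Pow(Add(Add(25, Mul(5, Add(Mul(34, Rational(1, 10)), Mul(-14, Rational(-1, 21))))), Mul(2, 55, 86)), Rational(1, 2)) = Pow(Add(Add(25, Mul(5, Add(Rational(17, 5), Rational(2, 3)))), 9460), Rational(1, 2)) = Pow(Add(Add(25, Mul(5, Rational(61, 15))), 9460), Rational(1, 2)) = Pow(Add(Add(25, Rational(61, 3)), 9460), Rational(1, 2)) = Pow(Add(Rational(136, 3), 9460), Rational(1, 2)) = Pow(Rational(28516, 3), Rational(1, 2)) = Mul(Rational(2, 3), Pow(21387, Rational(1, 2)))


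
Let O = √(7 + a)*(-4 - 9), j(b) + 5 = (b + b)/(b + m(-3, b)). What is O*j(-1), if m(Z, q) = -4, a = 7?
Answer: 299*√14/5 ≈ 223.75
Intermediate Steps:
j(b) = -5 + 2*b/(-4 + b) (j(b) = -5 + (b + b)/(b - 4) = -5 + (2*b)/(-4 + b) = -5 + 2*b/(-4 + b))
O = -13*√14 (O = √(7 + 7)*(-4 - 9) = √14*(-13) = -13*√14 ≈ -48.642)
O*j(-1) = (-13*√14)*((20 - 3*(-1))/(-4 - 1)) = (-13*√14)*((20 + 3)/(-5)) = (-13*√14)*(-⅕*23) = -13*√14*(-23/5) = 299*√14/5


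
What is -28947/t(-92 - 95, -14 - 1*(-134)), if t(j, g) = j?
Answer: 28947/187 ≈ 154.80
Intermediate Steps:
-28947/t(-92 - 95, -14 - 1*(-134)) = -28947/(-92 - 95) = -28947/(-187) = -28947*(-1/187) = 28947/187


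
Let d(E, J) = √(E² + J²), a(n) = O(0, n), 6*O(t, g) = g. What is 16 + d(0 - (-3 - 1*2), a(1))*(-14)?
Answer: 16 - 7*√901/3 ≈ -54.039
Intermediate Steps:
O(t, g) = g/6
a(n) = n/6
16 + d(0 - (-3 - 1*2), a(1))*(-14) = 16 + √((0 - (-3 - 1*2))² + ((⅙)*1)²)*(-14) = 16 + √((0 - (-3 - 2))² + (⅙)²)*(-14) = 16 + √((0 - 1*(-5))² + 1/36)*(-14) = 16 + √((0 + 5)² + 1/36)*(-14) = 16 + √(5² + 1/36)*(-14) = 16 + √(25 + 1/36)*(-14) = 16 + √(901/36)*(-14) = 16 + (√901/6)*(-14) = 16 - 7*√901/3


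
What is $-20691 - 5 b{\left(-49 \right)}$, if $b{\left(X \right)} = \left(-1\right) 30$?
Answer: $-20541$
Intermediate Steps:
$b{\left(X \right)} = -30$
$-20691 - 5 b{\left(-49 \right)} = -20691 - 5 \left(-30\right) = -20691 - -150 = -20691 + 150 = -20541$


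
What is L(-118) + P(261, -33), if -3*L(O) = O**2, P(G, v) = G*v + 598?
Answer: -37969/3 ≈ -12656.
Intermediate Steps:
P(G, v) = 598 + G*v
L(O) = -O**2/3
L(-118) + P(261, -33) = -1/3*(-118)**2 + (598 + 261*(-33)) = -1/3*13924 + (598 - 8613) = -13924/3 - 8015 = -37969/3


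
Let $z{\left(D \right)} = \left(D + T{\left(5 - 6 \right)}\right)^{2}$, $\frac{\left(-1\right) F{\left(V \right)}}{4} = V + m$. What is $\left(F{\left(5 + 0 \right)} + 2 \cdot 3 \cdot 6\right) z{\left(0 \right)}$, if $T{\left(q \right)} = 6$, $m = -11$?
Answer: $2160$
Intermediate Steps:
$F{\left(V \right)} = 44 - 4 V$ ($F{\left(V \right)} = - 4 \left(V - 11\right) = - 4 \left(-11 + V\right) = 44 - 4 V$)
$z{\left(D \right)} = \left(6 + D\right)^{2}$ ($z{\left(D \right)} = \left(D + 6\right)^{2} = \left(6 + D\right)^{2}$)
$\left(F{\left(5 + 0 \right)} + 2 \cdot 3 \cdot 6\right) z{\left(0 \right)} = \left(\left(44 - 4 \left(5 + 0\right)\right) + 2 \cdot 3 \cdot 6\right) \left(6 + 0\right)^{2} = \left(\left(44 - 20\right) + 6 \cdot 6\right) 6^{2} = \left(\left(44 - 20\right) + 36\right) 36 = \left(24 + 36\right) 36 = 60 \cdot 36 = 2160$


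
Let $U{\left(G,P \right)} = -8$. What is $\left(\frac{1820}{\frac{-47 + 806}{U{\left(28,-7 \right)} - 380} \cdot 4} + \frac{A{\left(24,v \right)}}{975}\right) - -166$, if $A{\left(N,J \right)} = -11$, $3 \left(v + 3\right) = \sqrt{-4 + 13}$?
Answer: $- \frac{16430233}{246675} \approx -66.607$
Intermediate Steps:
$v = -2$ ($v = -3 + \frac{\sqrt{-4 + 13}}{3} = -3 + \frac{\sqrt{9}}{3} = -3 + \frac{1}{3} \cdot 3 = -3 + 1 = -2$)
$\left(\frac{1820}{\frac{-47 + 806}{U{\left(28,-7 \right)} - 380} \cdot 4} + \frac{A{\left(24,v \right)}}{975}\right) - -166 = \left(\frac{1820}{\frac{-47 + 806}{-8 - 380} \cdot 4} - \frac{11}{975}\right) - -166 = \left(\frac{1820}{\frac{759}{-388} \cdot 4} - \frac{11}{975}\right) + 166 = \left(\frac{1820}{759 \left(- \frac{1}{388}\right) 4} - \frac{11}{975}\right) + 166 = \left(\frac{1820}{\left(- \frac{759}{388}\right) 4} - \frac{11}{975}\right) + 166 = \left(\frac{1820}{- \frac{759}{97}} - \frac{11}{975}\right) + 166 = \left(1820 \left(- \frac{97}{759}\right) - \frac{11}{975}\right) + 166 = \left(- \frac{176540}{759} - \frac{11}{975}\right) + 166 = - \frac{57378283}{246675} + 166 = - \frac{16430233}{246675}$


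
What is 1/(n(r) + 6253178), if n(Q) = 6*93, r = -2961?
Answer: 1/6253736 ≈ 1.5990e-7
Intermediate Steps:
n(Q) = 558
1/(n(r) + 6253178) = 1/(558 + 6253178) = 1/6253736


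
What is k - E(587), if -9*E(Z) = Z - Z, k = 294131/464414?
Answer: 294131/464414 ≈ 0.63334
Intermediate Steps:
k = 294131/464414 (k = 294131*(1/464414) = 294131/464414 ≈ 0.63334)
E(Z) = 0 (E(Z) = -(Z - Z)/9 = -⅑*0 = 0)
k - E(587) = 294131/464414 - 1*0 = 294131/464414 + 0 = 294131/464414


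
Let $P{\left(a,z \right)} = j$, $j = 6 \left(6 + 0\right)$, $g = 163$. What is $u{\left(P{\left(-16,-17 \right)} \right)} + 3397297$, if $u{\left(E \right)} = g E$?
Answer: $3403165$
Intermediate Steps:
$j = 36$ ($j = 6 \cdot 6 = 36$)
$P{\left(a,z \right)} = 36$
$u{\left(E \right)} = 163 E$
$u{\left(P{\left(-16,-17 \right)} \right)} + 3397297 = 163 \cdot 36 + 3397297 = 5868 + 3397297 = 3403165$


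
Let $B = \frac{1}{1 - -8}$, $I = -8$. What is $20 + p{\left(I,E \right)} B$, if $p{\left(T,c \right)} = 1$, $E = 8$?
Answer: $\frac{181}{9} \approx 20.111$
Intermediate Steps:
$B = \frac{1}{9}$ ($B = \frac{1}{1 + 8} = \frac{1}{9} \approx 0.11111$)
$20 + p{\left(I,E \right)} B = 20 + 1 \cdot \frac{1}{9} = 20 + \frac{1}{9} = \frac{181}{9}$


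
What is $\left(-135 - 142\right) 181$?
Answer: $-50137$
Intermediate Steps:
$\left(-135 - 142\right) 181 = \left(-277\right) 181 = -50137$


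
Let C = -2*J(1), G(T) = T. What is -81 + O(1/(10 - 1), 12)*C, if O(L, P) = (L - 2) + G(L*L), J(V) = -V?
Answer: -6865/81 ≈ -84.753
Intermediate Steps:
O(L, P) = -2 + L + L² (O(L, P) = (L - 2) + L*L = (-2 + L) + L² = -2 + L + L²)
C = 2 (C = -(-2) = -2*(-1) = 2)
-81 + O(1/(10 - 1), 12)*C = -81 + (-2 + 1/(10 - 1) + (1/(10 - 1))²)*2 = -81 + (-2 + 1/9 + (1/9)²)*2 = -81 + (-2 + ⅑ + (⅑)²)*2 = -81 + (-2 + ⅑ + 1/81)*2 = -81 - 152/81*2 = -81 - 304/81 = -6865/81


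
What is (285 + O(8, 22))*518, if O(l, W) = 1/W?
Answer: 1624189/11 ≈ 1.4765e+5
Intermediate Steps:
(285 + O(8, 22))*518 = (285 + 1/22)*518 = (6271/22)*518 = 1624189/11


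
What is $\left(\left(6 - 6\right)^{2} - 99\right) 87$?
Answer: $-8613$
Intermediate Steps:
$\left(\left(6 - 6\right)^{2} - 99\right) 87 = \left(0^{2} - 99\right) 87 = \left(0 - 99\right) 87 = \left(-99\right) 87 = -8613$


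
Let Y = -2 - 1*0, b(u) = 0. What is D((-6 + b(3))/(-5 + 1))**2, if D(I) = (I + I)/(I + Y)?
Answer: 36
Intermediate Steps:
Y = -2 (Y = -2 + 0 = -2)
D(I) = 2*I/(-2 + I) (D(I) = (I + I)/(I - 2) = (2*I)/(-2 + I) = 2*I/(-2 + I))
D((-6 + b(3))/(-5 + 1))**2 = (2*((-6 + 0)/(-5 + 1))/(-2 + (-6 + 0)/(-5 + 1)))**2 = (2*(-6/(-4))/(-2 - 6/(-4)))**2 = (2*(-6*(-1/4))/(-2 - 6*(-1/4)))**2 = (2*(3/2)/(-2 + 3/2))**2 = (2*(3/2)/(-1/2))**2 = (2*(3/2)*(-2))**2 = (-6)**2 = 36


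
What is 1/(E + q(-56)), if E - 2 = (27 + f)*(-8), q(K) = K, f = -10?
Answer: -1/190 ≈ -0.0052632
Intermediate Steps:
E = -134 (E = 2 + (27 - 10)*(-8) = 2 + 17*(-8) = 2 - 136 = -134)
1/(E + q(-56)) = 1/(-134 - 56) = 1/(-190) = -1/190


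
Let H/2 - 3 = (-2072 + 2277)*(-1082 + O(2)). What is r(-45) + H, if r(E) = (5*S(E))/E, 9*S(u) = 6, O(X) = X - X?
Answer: -11977580/27 ≈ -4.4361e+5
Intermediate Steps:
O(X) = 0
S(u) = ⅔ (S(u) = (⅑)*6 = ⅔)
r(E) = 10/(3*E) (r(E) = (5*(⅔))/E = 10/(3*E))
H = -443614 (H = 6 + 2*((-2072 + 2277)*(-1082 + 0)) = 6 + 2*(205*(-1082)) = 6 + 2*(-221810) = 6 - 443620 = -443614)
r(-45) + H = (10/3)/(-45) - 443614 = (10/3)*(-1/45) - 443614 = -2/27 - 443614 = -11977580/27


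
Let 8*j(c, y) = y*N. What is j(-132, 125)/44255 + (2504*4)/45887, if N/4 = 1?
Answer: 178450407/812291674 ≈ 0.21969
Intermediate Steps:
N = 4 (N = 4*1 = 4)
j(c, y) = y/2 (j(c, y) = (y*4)/8 = (4*y)/8 = y/2)
j(-132, 125)/44255 + (2504*4)/45887 = ((½)*125)/44255 + (2504*4)/45887 = (125/2)*(1/44255) + 10016*(1/45887) = 25/17702 + 10016/45887 = 178450407/812291674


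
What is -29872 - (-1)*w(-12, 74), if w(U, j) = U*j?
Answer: -30760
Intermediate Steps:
-29872 - (-1)*w(-12, 74) = -29872 - (-1)*(-12*74) = -29872 - (-1)*(-888) = -29872 - 1*888 = -29872 - 888 = -30760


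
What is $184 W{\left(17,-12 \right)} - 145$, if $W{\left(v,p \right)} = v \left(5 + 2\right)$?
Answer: $21751$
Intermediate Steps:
$W{\left(v,p \right)} = 7 v$ ($W{\left(v,p \right)} = v 7 = 7 v$)
$184 W{\left(17,-12 \right)} - 145 = 184 \cdot 7 \cdot 17 - 145 = 184 \cdot 119 - 145 = 21896 - 145 = 21751$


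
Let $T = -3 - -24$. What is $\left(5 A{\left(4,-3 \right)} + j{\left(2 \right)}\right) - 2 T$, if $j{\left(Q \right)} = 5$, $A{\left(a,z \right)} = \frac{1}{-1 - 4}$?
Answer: $-38$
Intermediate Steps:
$A{\left(a,z \right)} = - \frac{1}{5}$ ($A{\left(a,z \right)} = \frac{1}{-5} = - \frac{1}{5}$)
$T = 21$ ($T = -3 + 24 = 21$)
$\left(5 A{\left(4,-3 \right)} + j{\left(2 \right)}\right) - 2 T = \left(5 \left(- \frac{1}{5}\right) + 5\right) - 42 = \left(-1 + 5\right) - 42 = 4 - 42 = -38$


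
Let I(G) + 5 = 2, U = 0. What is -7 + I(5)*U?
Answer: -7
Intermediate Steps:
I(G) = -3 (I(G) = -5 + 2 = -3)
-7 + I(5)*U = -7 - 3*0 = -7 + 0 = -7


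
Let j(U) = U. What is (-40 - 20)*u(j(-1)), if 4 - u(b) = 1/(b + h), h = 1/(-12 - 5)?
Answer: -890/3 ≈ -296.67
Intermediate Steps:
h = -1/17 (h = 1/(-17) = -1/17 ≈ -0.058824)
u(b) = 4 - 1/(-1/17 + b) (u(b) = 4 - 1/(b - 1/17) = 4 - 1/(-1/17 + b))
(-40 - 20)*u(j(-1)) = (-40 - 20)*((-21 + 68*(-1))/(-1 + 17*(-1))) = -60*(-21 - 68)/(-1 - 17) = -60*(-89)/(-18) = -(-10)*(-89)/3 = -60*89/18 = -890/3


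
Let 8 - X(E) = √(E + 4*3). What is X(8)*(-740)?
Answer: -5920 + 1480*√5 ≈ -2610.6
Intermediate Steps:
X(E) = 8 - √(12 + E) (X(E) = 8 - √(E + 4*3) = 8 - √(E + 12) = 8 - √(12 + E))
X(8)*(-740) = (8 - √(12 + 8))*(-740) = (8 - √20)*(-740) = (8 - 2*√5)*(-740) = -5920 + 1480*√5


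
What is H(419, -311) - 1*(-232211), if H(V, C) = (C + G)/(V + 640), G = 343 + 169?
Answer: 81970550/353 ≈ 2.3221e+5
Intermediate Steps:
G = 512
H(V, C) = (512 + C)/(640 + V) (H(V, C) = (C + 512)/(V + 640) = (512 + C)/(640 + V))
H(419, -311) - 1*(-232211) = (512 - 311)/(640 + 419) - 1*(-232211) = 201/1059 + 232211 = (1/1059)*201 + 232211 = 67/353 + 232211 = 81970550/353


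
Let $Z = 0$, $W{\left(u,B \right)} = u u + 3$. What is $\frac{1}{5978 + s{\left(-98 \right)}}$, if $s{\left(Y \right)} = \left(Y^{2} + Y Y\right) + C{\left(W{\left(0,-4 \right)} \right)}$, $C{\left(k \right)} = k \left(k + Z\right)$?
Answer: $\frac{1}{25195} \approx 3.969 \cdot 10^{-5}$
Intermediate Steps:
$W{\left(u,B \right)} = 3 + u^{2}$ ($W{\left(u,B \right)} = u^{2} + 3 = 3 + u^{2}$)
$C{\left(k \right)} = k^{2}$ ($C{\left(k \right)} = k \left(k + 0\right) = k k = k^{2}$)
$s{\left(Y \right)} = 9 + 2 Y^{2}$ ($s{\left(Y \right)} = \left(Y^{2} + Y Y\right) + \left(3 + 0^{2}\right)^{2} = \left(Y^{2} + Y^{2}\right) + \left(3 + 0\right)^{2} = 2 Y^{2} + 3^{2} = 2 Y^{2} + 9 = 9 + 2 Y^{2}$)
$\frac{1}{5978 + s{\left(-98 \right)}} = \frac{1}{5978 + \left(9 + 2 \left(-98\right)^{2}\right)} = \frac{1}{5978 + \left(9 + 2 \cdot 9604\right)} = \frac{1}{5978 + \left(9 + 19208\right)} = \frac{1}{5978 + 19217} = \frac{1}{25195}$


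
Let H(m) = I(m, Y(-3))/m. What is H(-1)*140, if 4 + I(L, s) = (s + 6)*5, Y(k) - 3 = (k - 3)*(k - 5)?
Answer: -39340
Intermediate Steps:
Y(k) = 3 + (-5 + k)*(-3 + k) (Y(k) = 3 + (k - 3)*(k - 5) = 3 + (-3 + k)*(-5 + k) = 3 + (-5 + k)*(-3 + k))
I(L, s) = 26 + 5*s (I(L, s) = -4 + (s + 6)*5 = -4 + (6 + s)*5 = -4 + (30 + 5*s) = 26 + 5*s)
H(m) = 281/m (H(m) = (26 + 5*(18 + (-3)**2 - 8*(-3)))/m = (26 + 5*(18 + 9 + 24))/m = (26 + 5*51)/m = (26 + 255)/m = 281/m)
H(-1)*140 = (281/(-1))*140 = (281*(-1))*140 = -281*140 = -39340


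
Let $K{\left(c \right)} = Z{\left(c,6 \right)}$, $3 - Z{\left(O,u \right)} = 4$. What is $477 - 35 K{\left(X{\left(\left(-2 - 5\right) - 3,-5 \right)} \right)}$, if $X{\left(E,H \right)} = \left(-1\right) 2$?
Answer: $512$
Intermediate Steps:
$X{\left(E,H \right)} = -2$
$Z{\left(O,u \right)} = -1$ ($Z{\left(O,u \right)} = 3 - 4 = -1$)
$K{\left(c \right)} = -1$
$477 - 35 K{\left(X{\left(\left(-2 - 5\right) - 3,-5 \right)} \right)} = 477 - -35 = 477 + 35 = 512$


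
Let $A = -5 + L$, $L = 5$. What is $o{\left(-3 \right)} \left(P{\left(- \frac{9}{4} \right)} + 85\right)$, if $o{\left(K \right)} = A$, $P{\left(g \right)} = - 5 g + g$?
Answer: $0$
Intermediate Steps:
$P{\left(g \right)} = - 4 g$
$A = 0$ ($A = -5 + 5 = 0$)
$o{\left(K \right)} = 0$
$o{\left(-3 \right)} \left(P{\left(- \frac{9}{4} \right)} + 85\right) = 0 \left(- 4 \left(- \frac{9}{4}\right) + 85\right) = 0 \left(- 4 \left(\left(-9\right) \frac{1}{4}\right) + 85\right) = 0 \left(\left(-4\right) \left(- \frac{9}{4}\right) + 85\right) = 0 \left(9 + 85\right) = 0 \cdot 94 = 0$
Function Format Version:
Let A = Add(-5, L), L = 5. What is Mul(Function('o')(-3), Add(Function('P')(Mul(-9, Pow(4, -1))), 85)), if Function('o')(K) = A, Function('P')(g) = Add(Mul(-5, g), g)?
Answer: 0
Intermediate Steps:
Function('P')(g) = Mul(-4, g)
A = 0 (A = Add(-5, 5) = 0)
Function('o')(K) = 0
Mul(Function('o')(-3), Add(Function('P')(Mul(-9, Pow(4, -1))), 85)) = Mul(0, Add(Mul(-4, Mul(-9, Pow(4, -1))), 85)) = Mul(0, Add(Mul(-4, Mul(-9, Rational(1, 4))), 85)) = Mul(0, Add(Mul(-4, Rational(-9, 4)), 85)) = Mul(0, Add(9, 85)) = Mul(0, 94) = 0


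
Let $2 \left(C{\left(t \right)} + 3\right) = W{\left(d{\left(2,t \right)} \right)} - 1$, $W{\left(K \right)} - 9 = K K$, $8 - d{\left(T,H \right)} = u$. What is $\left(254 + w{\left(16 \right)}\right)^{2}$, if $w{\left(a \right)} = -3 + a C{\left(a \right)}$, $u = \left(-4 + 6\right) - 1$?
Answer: $434281$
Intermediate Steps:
$u = 1$ ($u = 2 - 1 = 1$)
$d{\left(T,H \right)} = 7$ ($d{\left(T,H \right)} = 8 - 1 = 7$)
$W{\left(K \right)} = 9 + K^{2}$ ($W{\left(K \right)} = 9 + K K = 9 + K^{2}$)
$C{\left(t \right)} = \frac{51}{2}$ ($C{\left(t \right)} = -3 + \frac{\left(9 + 7^{2}\right) - 1}{2} = -3 + \frac{\left(9 + 49\right) - 1}{2} = -3 + \frac{58 - 1}{2} = -3 + \frac{1}{2} \cdot 57 = -3 + \frac{57}{2} = \frac{51}{2}$)
$w{\left(a \right)} = -3 + \frac{51 a}{2}$ ($w{\left(a \right)} = -3 + a \frac{51}{2} = -3 + \frac{51 a}{2}$)
$\left(254 + w{\left(16 \right)}\right)^{2} = \left(254 + \left(-3 + \frac{51}{2} \cdot 16\right)\right)^{2} = \left(254 + \left(-3 + 408\right)\right)^{2} = \left(254 + 405\right)^{2} = 659^{2} = 434281$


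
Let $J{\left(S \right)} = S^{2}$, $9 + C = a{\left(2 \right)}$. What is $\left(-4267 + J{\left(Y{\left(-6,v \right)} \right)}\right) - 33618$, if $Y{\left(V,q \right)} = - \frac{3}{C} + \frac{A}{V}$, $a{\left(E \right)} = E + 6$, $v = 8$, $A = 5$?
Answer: $- \frac{1363691}{36} \approx -37880.0$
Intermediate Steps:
$a{\left(E \right)} = 6 + E$
$C = -1$ ($C = -9 + \left(6 + 2\right) = -9 + 8 = -1$)
$Y{\left(V,q \right)} = 3 + \frac{5}{V}$ ($Y{\left(V,q \right)} = - \frac{3}{-1} + \frac{5}{V} = \left(-3\right) \left(-1\right) + \frac{5}{V} = 3 + \frac{5}{V}$)
$\left(-4267 + J{\left(Y{\left(-6,v \right)} \right)}\right) - 33618 = \left(-4267 + \left(3 + \frac{5}{-6}\right)^{2}\right) - 33618 = \left(-4267 + \left(3 + 5 \left(- \frac{1}{6}\right)\right)^{2}\right) - 33618 = \left(-4267 + \left(3 - \frac{5}{6}\right)^{2}\right) - 33618 = \left(-4267 + \left(\frac{13}{6}\right)^{2}\right) - 33618 = \left(-4267 + \frac{169}{36}\right) - 33618 = - \frac{153443}{36} - 33618 = - \frac{1363691}{36}$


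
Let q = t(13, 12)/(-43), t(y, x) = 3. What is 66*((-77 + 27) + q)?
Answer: -142098/43 ≈ -3304.6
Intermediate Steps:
q = -3/43 (q = 3/(-43) = 3*(-1/43) = -3/43 ≈ -0.069767)
66*((-77 + 27) + q) = 66*((-77 + 27) - 3/43) = 66*(-50 - 3/43) = 66*(-2153/43) = -142098/43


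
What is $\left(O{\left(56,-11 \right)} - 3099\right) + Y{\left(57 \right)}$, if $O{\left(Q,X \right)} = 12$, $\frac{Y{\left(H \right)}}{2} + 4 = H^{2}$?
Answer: $3403$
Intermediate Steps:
$Y{\left(H \right)} = -8 + 2 H^{2}$
$\left(O{\left(56,-11 \right)} - 3099\right) + Y{\left(57 \right)} = \left(12 - 3099\right) - \left(8 - 2 \cdot 57^{2}\right) = -3087 + \left(-8 + 2 \cdot 3249\right) = -3087 + \left(-8 + 6498\right) = -3087 + 6490 = 3403$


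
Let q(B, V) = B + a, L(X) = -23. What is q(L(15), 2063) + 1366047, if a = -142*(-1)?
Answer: 1366166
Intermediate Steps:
a = 142
q(B, V) = 142 + B (q(B, V) = B + 142 = 142 + B)
q(L(15), 2063) + 1366047 = (142 - 23) + 1366047 = 119 + 1366047 = 1366166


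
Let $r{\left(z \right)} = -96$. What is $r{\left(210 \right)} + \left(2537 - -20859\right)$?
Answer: $23300$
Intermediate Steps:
$r{\left(210 \right)} + \left(2537 - -20859\right) = -96 + \left(2537 - -20859\right) = -96 + \left(2537 + 20859\right) = -96 + 23396 = 23300$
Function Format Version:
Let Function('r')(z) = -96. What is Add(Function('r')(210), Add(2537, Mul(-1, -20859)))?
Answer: 23300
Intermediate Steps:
Add(Function('r')(210), Add(2537, Mul(-1, -20859))) = Add(-96, Add(2537, Mul(-1, -20859))) = Add(-96, Add(2537, 20859)) = Add(-96, 23396) = 23300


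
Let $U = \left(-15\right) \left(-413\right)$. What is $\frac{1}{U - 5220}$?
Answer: $\frac{1}{975} \approx 0.0010256$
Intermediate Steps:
$U = 6195$
$\frac{1}{U - 5220} = \frac{1}{6195 - 5220} = \frac{1}{975}$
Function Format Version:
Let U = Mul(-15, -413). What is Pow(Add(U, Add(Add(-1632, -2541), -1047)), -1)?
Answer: Rational(1, 975) ≈ 0.0010256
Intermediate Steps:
U = 6195
Pow(Add(U, Add(Add(-1632, -2541), -1047)), -1) = Pow(Add(6195, Add(Add(-1632, -2541), -1047)), -1) = Pow(Add(6195, Add(-4173, -1047)), -1) = Pow(Add(6195, -5220), -1) = Pow(975, -1) = Rational(1, 975)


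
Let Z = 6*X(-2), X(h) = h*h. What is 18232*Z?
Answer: 437568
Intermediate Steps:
X(h) = h²
Z = 24 (Z = 6*(-2)² = 6*4 = 24)
18232*Z = 18232*24 = 437568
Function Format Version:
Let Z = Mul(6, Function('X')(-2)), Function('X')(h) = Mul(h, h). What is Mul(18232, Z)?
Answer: 437568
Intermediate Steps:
Function('X')(h) = Pow(h, 2)
Z = 24 (Z = Mul(6, Pow(-2, 2)) = Mul(6, 4) = 24)
Mul(18232, Z) = Mul(18232, 24) = 437568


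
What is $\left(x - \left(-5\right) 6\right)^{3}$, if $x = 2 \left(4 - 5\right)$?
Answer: $21952$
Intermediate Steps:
$x = -2$ ($x = 2 \left(-1\right) = -2$)
$\left(x - \left(-5\right) 6\right)^{3} = \left(-2 - \left(-5\right) 6\right)^{3} = \left(-2 - -30\right)^{3} = \left(-2 + 30\right)^{3} = 28^{3} = 21952$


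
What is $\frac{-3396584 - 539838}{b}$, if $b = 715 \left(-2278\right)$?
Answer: $\frac{1968211}{814385} \approx 2.4168$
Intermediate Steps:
$b = -1628770$
$\frac{-3396584 - 539838}{b} = \frac{-3396584 - 539838}{-1628770} = \left(-3936422\right) \left(- \frac{1}{1628770}\right) = \frac{1968211}{814385}$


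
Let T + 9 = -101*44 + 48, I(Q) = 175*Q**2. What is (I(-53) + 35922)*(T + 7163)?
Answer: 1454836726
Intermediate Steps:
T = -4405 (T = -9 + (-101*44 + 48) = -9 + (-4444 + 48) = -9 - 4396 = -4405)
(I(-53) + 35922)*(T + 7163) = (175*(-53)**2 + 35922)*(-4405 + 7163) = (175*2809 + 35922)*2758 = (491575 + 35922)*2758 = 527497*2758 = 1454836726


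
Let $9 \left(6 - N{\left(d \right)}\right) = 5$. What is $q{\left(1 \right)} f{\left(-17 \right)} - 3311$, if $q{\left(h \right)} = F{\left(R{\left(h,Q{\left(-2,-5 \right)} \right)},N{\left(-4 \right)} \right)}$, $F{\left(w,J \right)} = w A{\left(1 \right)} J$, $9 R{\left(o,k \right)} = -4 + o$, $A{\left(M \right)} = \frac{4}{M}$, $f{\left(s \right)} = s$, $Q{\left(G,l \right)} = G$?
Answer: $- \frac{86065}{27} \approx -3187.6$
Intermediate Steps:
$N{\left(d \right)} = \frac{49}{9}$ ($N{\left(d \right)} = 6 - \frac{5}{9} = \frac{49}{9}$)
$R{\left(o,k \right)} = - \frac{4}{9} + \frac{o}{9}$ ($R{\left(o,k \right)} = \frac{-4 + o}{9} = - \frac{4}{9} + \frac{o}{9}$)
$F{\left(w,J \right)} = 4 J w$ ($F{\left(w,J \right)} = w \frac{4}{1} J = w 4 \cdot 1 J = w 4 J = 4 w J = 4 J w$)
$q{\left(h \right)} = - \frac{784}{81} + \frac{196 h}{81}$ ($q{\left(h \right)} = 4 \cdot \frac{49}{9} \left(- \frac{4}{9} + \frac{h}{9}\right) = - \frac{784}{81} + \frac{196 h}{81}$)
$q{\left(1 \right)} f{\left(-17 \right)} - 3311 = \left(- \frac{784}{81} + \frac{196}{81} \cdot 1\right) \left(-17\right) - 3311 = \left(- \frac{784}{81} + \frac{196}{81}\right) \left(-17\right) - 3311 = \left(- \frac{196}{27}\right) \left(-17\right) - 3311 = \frac{3332}{27} - 3311 = - \frac{86065}{27}$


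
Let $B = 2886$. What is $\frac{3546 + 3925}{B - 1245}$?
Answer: $\frac{7471}{1641} \approx 4.5527$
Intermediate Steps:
$\frac{3546 + 3925}{B - 1245} = \frac{3546 + 3925}{2886 - 1245} = \frac{7471}{1641}$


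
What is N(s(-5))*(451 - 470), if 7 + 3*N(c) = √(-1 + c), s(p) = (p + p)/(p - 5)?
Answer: 133/3 ≈ 44.333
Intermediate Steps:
s(p) = 2*p/(-5 + p) (s(p) = (2*p)/(-5 + p) = 2*p/(-5 + p))
N(c) = -7/3 + √(-1 + c)/3
N(s(-5))*(451 - 470) = (-7/3 + √(-1 + 2*(-5)/(-5 - 5))/3)*(451 - 470) = (-7/3 + √(-1 + 2*(-5)/(-10))/3)*(-19) = (-7/3 + √(-1 + 2*(-5)*(-⅒))/3)*(-19) = (-7/3 + √(-1 + 1)/3)*(-19) = (-7/3 + √0/3)*(-19) = (-7/3 + (⅓)*0)*(-19) = (-7/3 + 0)*(-19) = -7/3*(-19) = 133/3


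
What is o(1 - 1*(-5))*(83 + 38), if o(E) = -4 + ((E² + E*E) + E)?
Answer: 8954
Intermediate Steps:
o(E) = -4 + E + 2*E² (o(E) = -4 + ((E² + E²) + E) = -4 + (2*E² + E) = -4 + (E + 2*E²) = -4 + E + 2*E²)
o(1 - 1*(-5))*(83 + 38) = (-4 + (1 - 1*(-5)) + 2*(1 - 1*(-5))²)*(83 + 38) = (-4 + (1 + 5) + 2*(1 + 5)²)*121 = (-4 + 6 + 2*6²)*121 = (-4 + 6 + 2*36)*121 = (-4 + 6 + 72)*121 = 74*121 = 8954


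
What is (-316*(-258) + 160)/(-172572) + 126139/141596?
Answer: 196180105/469913556 ≈ 0.41748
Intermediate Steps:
(-316*(-258) + 160)/(-172572) + 126139/141596 = (81528 + 160)*(-1/172572) + 126139*(1/141596) = 81688*(-1/172572) + 9703/10892 = -20422/43143 + 9703/10892 = 196180105/469913556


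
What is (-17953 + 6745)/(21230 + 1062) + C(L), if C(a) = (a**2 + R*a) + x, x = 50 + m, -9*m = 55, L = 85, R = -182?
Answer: -411368348/50157 ≈ -8201.6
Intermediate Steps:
m = -55/9 (m = -1/9*55 = -55/9 ≈ -6.1111)
x = 395/9 (x = 50 - 55/9 = 395/9 ≈ 43.889)
C(a) = 395/9 + a**2 - 182*a (C(a) = (a**2 - 182*a) + 395/9 = 395/9 + a**2 - 182*a)
(-17953 + 6745)/(21230 + 1062) + C(L) = (-17953 + 6745)/(21230 + 1062) + (395/9 + 85**2 - 182*85) = -11208/22292 + (395/9 + 7225 - 15470) = -11208*1/22292 - 73810/9 = -2802/5573 - 73810/9 = -411368348/50157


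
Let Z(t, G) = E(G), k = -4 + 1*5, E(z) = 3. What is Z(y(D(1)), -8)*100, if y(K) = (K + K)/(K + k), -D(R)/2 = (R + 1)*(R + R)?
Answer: 300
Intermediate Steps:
k = 1 (k = -4 + 5 = 1)
D(R) = -4*R*(1 + R) (D(R) = -2*(R + 1)*(R + R) = -2*(1 + R)*2*R = -4*R*(1 + R))
y(K) = 2*K/(1 + K) (y(K) = (K + K)/(K + 1) = (2*K)/(1 + K) = 2*K/(1 + K))
Z(t, G) = 3
Z(y(D(1)), -8)*100 = 3*100 = 300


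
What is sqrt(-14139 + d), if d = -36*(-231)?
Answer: 3*I*sqrt(647) ≈ 76.309*I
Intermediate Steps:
d = 8316 (d = -1*(-8316) = 8316)
sqrt(-14139 + d) = sqrt(-14139 + 8316) = sqrt(-5823) = 3*I*sqrt(647)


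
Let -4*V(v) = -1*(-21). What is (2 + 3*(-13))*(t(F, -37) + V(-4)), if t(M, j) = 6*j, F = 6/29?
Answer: 33633/4 ≈ 8408.3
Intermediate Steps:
F = 6/29 (F = 6*(1/29) = 6/29 ≈ 0.20690)
V(v) = -21/4 (V(v) = -(-1)*(-21)/4 = -¼*21 = -21/4)
(2 + 3*(-13))*(t(F, -37) + V(-4)) = (2 + 3*(-13))*(6*(-37) - 21/4) = (2 - 39)*(-222 - 21/4) = -37*(-909/4) = 33633/4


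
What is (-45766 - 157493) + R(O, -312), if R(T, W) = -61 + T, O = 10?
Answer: -203310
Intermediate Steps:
(-45766 - 157493) + R(O, -312) = (-45766 - 157493) + (-61 + 10) = -203259 - 51 = -203310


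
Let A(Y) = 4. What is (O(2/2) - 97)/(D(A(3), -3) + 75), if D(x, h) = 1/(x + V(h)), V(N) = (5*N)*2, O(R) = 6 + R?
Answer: -2340/1949 ≈ -1.2006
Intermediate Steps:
V(N) = 10*N
D(x, h) = 1/(x + 10*h)
(O(2/2) - 97)/(D(A(3), -3) + 75) = ((6 + 2/2) - 97)/(1/(4 + 10*(-3)) + 75) = ((6 + 2*(½)) - 97)/(1/(4 - 30) + 75) = ((6 + 1) - 97)/(1/(-26) + 75) = (7 - 97)/(-1/26 + 75) = -90/1949/26 = -90*26/1949 = -2340/1949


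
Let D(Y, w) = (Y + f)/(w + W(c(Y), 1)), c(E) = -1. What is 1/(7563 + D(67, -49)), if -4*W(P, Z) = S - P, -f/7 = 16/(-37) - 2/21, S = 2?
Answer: 22089/167027719 ≈ 0.00013225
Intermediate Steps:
f = 410/111 (f = -7*(16/(-37) - 2/21) = -7*(16*(-1/37) - 2*1/21) = -7*(-16/37 - 2/21) = -7*(-410/777) = 410/111 ≈ 3.6937)
W(P, Z) = -½ + P/4 (W(P, Z) = -(2 - P)/4 = -½ + P/4)
D(Y, w) = (410/111 + Y)/(-¾ + w) (D(Y, w) = (Y + 410/111)/(w + (-½ + (¼)*(-1))) = (410/111 + Y)/(w + (-½ - ¼)) = (410/111 + Y)/(w - ¾) = (410/111 + Y)/(-¾ + w))
1/(7563 + D(67, -49)) = 1/(7563 + 4*(410 + 111*67)/(111*(-3 + 4*(-49)))) = 1/(7563 + 4*(410 + 7437)/(111*(-3 - 196))) = 1/(7563 + (4/111)*7847/(-199)) = 1/(7563 + (4/111)*(-1/199)*7847) = 1/(7563 - 31388/22089) = 1/(167027719/22089) = 22089/167027719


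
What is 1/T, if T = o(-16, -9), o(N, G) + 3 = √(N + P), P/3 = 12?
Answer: 3/11 + 2*√5/11 ≈ 0.67929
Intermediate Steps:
P = 36 (P = 3*12 = 36)
o(N, G) = -3 + √(36 + N) (o(N, G) = -3 + √(N + 36) = -3 + √(36 + N))
T = -3 + 2*√5 (T = -3 + √(36 - 16) = -3 + √20 = -3 + 2*√5 ≈ 1.4721)
1/T = 1/(-3 + 2*√5)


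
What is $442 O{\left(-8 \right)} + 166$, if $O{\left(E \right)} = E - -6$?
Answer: $-718$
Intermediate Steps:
$O{\left(E \right)} = 6 + E$ ($O{\left(E \right)} = E + 6 = 6 + E$)
$442 O{\left(-8 \right)} + 166 = 442 \left(6 - 8\right) + 166 = 442 \left(-2\right) + 166 = -884 + 166 = -718$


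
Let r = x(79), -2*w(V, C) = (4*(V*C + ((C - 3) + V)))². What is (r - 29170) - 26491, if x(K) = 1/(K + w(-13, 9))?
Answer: -6842351070/122929 ≈ -55661.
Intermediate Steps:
w(V, C) = -(-12 + 4*C + 4*V + 4*C*V)²/2 (w(V, C) = -16*(V*C + ((C - 3) + V))²/2 = -16*(C*V + ((-3 + C) + V))²/2 = -16*(C*V + (-3 + C + V))²/2 = -16*(-3 + C + V + C*V)²/2 = -(-12 + 4*C + 4*V + 4*C*V)²/2)
x(K) = 1/(-123008 + K) (x(K) = 1/(K - 8*(-3 + 9 - 13 + 9*(-13))²) = 1/(K - 8*(-3 + 9 - 13 - 117)²) = 1/(K - 8*(-124)²) = 1/(K - 8*15376) = 1/(K - 123008) = 1/(-123008 + K))
r = -1/122929 (r = 1/(-123008 + 79) = 1/(-122929) = -1/122929 ≈ -8.1348e-6)
(r - 29170) - 26491 = (-1/122929 - 29170) - 26491 = -3585838931/122929 - 26491 = -6842351070/122929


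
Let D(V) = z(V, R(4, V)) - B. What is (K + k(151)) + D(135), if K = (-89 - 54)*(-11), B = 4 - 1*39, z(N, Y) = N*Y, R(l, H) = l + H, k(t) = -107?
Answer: 20266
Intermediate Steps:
R(l, H) = H + l
B = -35 (B = 4 - 39 = -35)
D(V) = 35 + V*(4 + V) (D(V) = V*(V + 4) - 1*(-35) = V*(4 + V) + 35 = 35 + V*(4 + V))
K = 1573 (K = -143*(-11) = 1573)
(K + k(151)) + D(135) = (1573 - 107) + (35 + 135*(4 + 135)) = 1466 + (35 + 135*139) = 1466 + (35 + 18765) = 1466 + 18800 = 20266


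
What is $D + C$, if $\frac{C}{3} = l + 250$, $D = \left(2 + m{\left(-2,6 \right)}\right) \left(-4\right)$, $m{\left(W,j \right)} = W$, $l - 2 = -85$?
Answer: $501$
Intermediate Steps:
$l = -83$ ($l = 2 - 85 = -83$)
$D = 0$ ($D = \left(2 - 2\right) \left(-4\right) = 0 \left(-4\right) = 0$)
$C = 501$ ($C = 3 \left(-83 + 250\right) = 3 \cdot 167 = 501$)
$D + C = 0 + 501 = 501$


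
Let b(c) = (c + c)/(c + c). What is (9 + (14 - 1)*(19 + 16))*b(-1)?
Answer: 464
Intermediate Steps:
b(c) = 1 (b(c) = (2*c)/((2*c)) = (2*c)*(1/(2*c)) = 1)
(9 + (14 - 1)*(19 + 16))*b(-1) = (9 + (14 - 1)*(19 + 16))*1 = (9 + 13*35)*1 = (9 + 455)*1 = 464*1 = 464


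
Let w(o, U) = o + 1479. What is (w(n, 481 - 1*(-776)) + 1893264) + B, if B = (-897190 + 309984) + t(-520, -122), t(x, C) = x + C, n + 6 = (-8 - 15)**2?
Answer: 1307418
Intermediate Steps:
n = 523 (n = -6 + (-8 - 15)**2 = -6 + (-23)**2 = -6 + 529 = 523)
t(x, C) = C + x
B = -587848 (B = (-897190 + 309984) + (-122 - 520) = -587206 - 642 = -587848)
w(o, U) = 1479 + o
(w(n, 481 - 1*(-776)) + 1893264) + B = ((1479 + 523) + 1893264) - 587848 = (2002 + 1893264) - 587848 = 1895266 - 587848 = 1307418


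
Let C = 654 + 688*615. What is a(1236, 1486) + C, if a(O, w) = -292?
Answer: 423482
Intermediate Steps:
C = 423774 (C = 654 + 423120 = 423774)
a(1236, 1486) + C = -292 + 423774 = 423482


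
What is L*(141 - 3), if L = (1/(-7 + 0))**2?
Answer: 138/49 ≈ 2.8163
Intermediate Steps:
L = 1/49 (L = (1/(-7))**2 = (-1/7)**2 = 1/49 ≈ 0.020408)
L*(141 - 3) = (141 - 3)/49 = (1/49)*138 = 138/49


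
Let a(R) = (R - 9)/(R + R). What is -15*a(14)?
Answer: -75/28 ≈ -2.6786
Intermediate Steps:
a(R) = (-9 + R)/(2*R) (a(R) = (-9 + R)/((2*R)) = (-9 + R)*(1/(2*R)) = (-9 + R)/(2*R))
-15*a(14) = -15*(-9 + 14)/(2*14) = -15*5/(2*14) = -15*5/28 = -75/28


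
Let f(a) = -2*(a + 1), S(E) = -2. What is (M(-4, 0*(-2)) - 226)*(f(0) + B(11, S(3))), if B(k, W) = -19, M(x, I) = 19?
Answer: 4347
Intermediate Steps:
f(a) = -2 - 2*a (f(a) = -2*(1 + a) = -2 - 2*a)
(M(-4, 0*(-2)) - 226)*(f(0) + B(11, S(3))) = (19 - 226)*((-2 - 2*0) - 19) = -207*((-2 + 0) - 19) = -207*(-2 - 19) = -207*(-21) = 4347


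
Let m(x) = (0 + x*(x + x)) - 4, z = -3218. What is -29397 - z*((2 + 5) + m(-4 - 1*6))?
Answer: 623857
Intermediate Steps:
m(x) = -4 + 2*x² (m(x) = (0 + x*(2*x)) - 4 = (0 + 2*x²) - 4 = 2*x² - 4 = -4 + 2*x²)
-29397 - z*((2 + 5) + m(-4 - 1*6)) = -29397 - (-3218)*((2 + 5) + (-4 + 2*(-4 - 1*6)²)) = -29397 - (-3218)*(7 + (-4 + 2*(-4 - 6)²)) = -29397 - (-3218)*(7 + (-4 + 2*(-10)²)) = -29397 - (-3218)*(7 + (-4 + 2*100)) = -29397 - (-3218)*(7 + (-4 + 200)) = -29397 - (-3218)*(7 + 196) = -29397 - (-3218)*203 = -29397 - 1*(-653254) = -29397 + 653254 = 623857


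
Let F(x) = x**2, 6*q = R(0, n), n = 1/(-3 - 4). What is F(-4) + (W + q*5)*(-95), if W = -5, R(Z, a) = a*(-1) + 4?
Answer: 6847/42 ≈ 163.02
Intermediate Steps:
n = -1/7 (n = 1/(-7) = -1/7 ≈ -0.14286)
R(Z, a) = 4 - a (R(Z, a) = -a + 4 = 4 - a)
q = 29/42 (q = (4 - 1*(-1/7))/6 = (4 + 1/7)/6 = (1/6)*(29/7) = 29/42 ≈ 0.69048)
F(-4) + (W + q*5)*(-95) = (-4)**2 + (-5 + (29/42)*5)*(-95) = 16 + (-5 + 145/42)*(-95) = 16 - 65/42*(-95) = 16 + 6175/42 = 6847/42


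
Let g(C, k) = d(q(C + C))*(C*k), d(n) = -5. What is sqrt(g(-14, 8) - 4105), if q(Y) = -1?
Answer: I*sqrt(3545) ≈ 59.54*I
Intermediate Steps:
g(C, k) = -5*C*k
sqrt(g(-14, 8) - 4105) = sqrt(-5*(-14)*8 - 4105) = sqrt(560 - 4105) = sqrt(-3545) = I*sqrt(3545)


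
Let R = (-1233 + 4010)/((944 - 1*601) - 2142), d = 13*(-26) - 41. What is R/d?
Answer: 2777/681821 ≈ 0.0040729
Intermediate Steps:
d = -379 (d = -338 - 41 = -379)
R = -2777/1799 (R = 2777/((944 - 601) - 2142) = 2777/(343 - 2142) = 2777/(-1799) = 2777*(-1/1799) = -2777/1799 ≈ -1.5436)
R/d = -2777/1799/(-379) = -2777/1799*(-1/379) = 2777/681821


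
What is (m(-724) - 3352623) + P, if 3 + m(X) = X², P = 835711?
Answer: -1992739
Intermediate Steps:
m(X) = -3 + X²
(m(-724) - 3352623) + P = ((-3 + (-724)²) - 3352623) + 835711 = ((-3 + 524176) - 3352623) + 835711 = (524173 - 3352623) + 835711 = -2828450 + 835711 = -1992739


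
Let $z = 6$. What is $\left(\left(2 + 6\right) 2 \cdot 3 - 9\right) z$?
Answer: $234$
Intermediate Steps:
$\left(\left(2 + 6\right) 2 \cdot 3 - 9\right) z = \left(\left(2 + 6\right) 2 \cdot 3 - 9\right) 6 = \left(8 \cdot 2 \cdot 3 - 9\right) 6 = \left(16 \cdot 3 - 9\right) 6 = \left(48 - 9\right) 6 = 39 \cdot 6 = 234$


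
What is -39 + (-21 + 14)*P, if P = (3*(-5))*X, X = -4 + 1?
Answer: -354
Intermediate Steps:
X = -3
P = 45 (P = (3*(-5))*(-3) = -15*(-3) = 45)
-39 + (-21 + 14)*P = -39 + (-21 + 14)*45 = -39 - 7*45 = -39 - 315 = -354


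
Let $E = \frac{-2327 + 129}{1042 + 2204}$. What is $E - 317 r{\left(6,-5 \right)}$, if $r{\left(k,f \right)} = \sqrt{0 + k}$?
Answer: $- \frac{1099}{1623} - 317 \sqrt{6} \approx -777.17$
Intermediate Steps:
$r{\left(k,f \right)} = \sqrt{k}$
$E = - \frac{1099}{1623}$ ($E = - \frac{2198}{3246} = \left(-2198\right) \frac{1}{3246} = - \frac{1099}{1623} \approx -0.67714$)
$E - 317 r{\left(6,-5 \right)} = - \frac{1099}{1623} - 317 \sqrt{6}$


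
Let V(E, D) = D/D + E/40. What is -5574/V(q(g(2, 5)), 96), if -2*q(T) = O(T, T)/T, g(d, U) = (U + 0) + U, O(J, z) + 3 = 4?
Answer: -4459200/799 ≈ -5581.0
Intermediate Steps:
O(J, z) = 1 (O(J, z) = -3 + 4 = 1)
g(d, U) = 2*U (g(d, U) = U + U = 2*U)
q(T) = -1/(2*T)
V(E, D) = 1 + E/40 (V(E, D) = 1 + E*(1/40) = 1 + E/40)
-5574/V(q(g(2, 5)), 96) = -5574/(1 + (-1/(2*(2*5)))/40) = -5574/(1 + (-½/10)/40) = -5574/(1 + (-½*⅒)/40) = -5574/(1 + (1/40)*(-1/20)) = -5574/(1 - 1/800) = -5574/799/800 = -5574*800/799 = -4459200/799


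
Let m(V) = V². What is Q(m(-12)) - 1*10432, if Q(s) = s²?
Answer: 10304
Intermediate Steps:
Q(m(-12)) - 1*10432 = ((-12)²)² - 1*10432 = 144² - 10432 = 20736 - 10432 = 10304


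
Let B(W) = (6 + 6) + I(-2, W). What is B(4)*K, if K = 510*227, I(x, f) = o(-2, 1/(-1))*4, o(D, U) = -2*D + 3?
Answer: 4630800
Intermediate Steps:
o(D, U) = 3 - 2*D
I(x, f) = 28 (I(x, f) = (3 - 2*(-2))*4 = (3 + 4)*4 = 7*4 = 28)
B(W) = 40 (B(W) = (6 + 6) + 28 = 12 + 28 = 40)
K = 115770
B(4)*K = 40*115770 = 4630800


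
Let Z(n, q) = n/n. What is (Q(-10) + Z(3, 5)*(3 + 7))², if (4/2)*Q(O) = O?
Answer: 25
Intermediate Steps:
Q(O) = O/2
Z(n, q) = 1
(Q(-10) + Z(3, 5)*(3 + 7))² = ((½)*(-10) + 1*(3 + 7))² = (-5 + 1*10)² = (-5 + 10)² = 5² = 25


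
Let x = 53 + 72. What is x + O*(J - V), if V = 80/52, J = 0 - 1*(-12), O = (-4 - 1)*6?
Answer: -2455/13 ≈ -188.85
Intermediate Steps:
O = -30 (O = -5*6 = -30)
J = 12 (J = 0 + 12 = 12)
x = 125
V = 20/13 (V = 80*(1/52) = 20/13 ≈ 1.5385)
x + O*(J - V) = 125 - 30*(12 - 1*20/13) = 125 - 30*(12 - 20/13) = 125 - 30*136/13 = 125 - 4080/13 = -2455/13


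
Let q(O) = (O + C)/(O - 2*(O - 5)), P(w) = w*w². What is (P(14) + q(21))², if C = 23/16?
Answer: 232888282225/30976 ≈ 7.5183e+6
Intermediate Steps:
P(w) = w³
C = 23/16 (C = 23*(1/16) = 23/16 ≈ 1.4375)
q(O) = (23/16 + O)/(10 - O) (q(O) = (O + 23/16)/(O - 2*(O - 5)) = (23/16 + O)/(O - 2*(-5 + O)) = (23/16 + O)/(O + (10 - 2*O)) = (23/16 + O)/(10 - O))
(P(14) + q(21))² = (14³ + (-23/16 - 1*21)/(-10 + 21))² = (2744 + (-23/16 - 21)/11)² = (2744 + (1/11)*(-359/16))² = (2744 - 359/176)² = (482585/176)² = 232888282225/30976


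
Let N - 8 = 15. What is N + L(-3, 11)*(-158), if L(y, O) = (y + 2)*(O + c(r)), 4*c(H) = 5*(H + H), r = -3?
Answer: 576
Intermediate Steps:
c(H) = 5*H/2 (c(H) = (5*(H + H))/4 = (5*(2*H))/4 = (10*H)/4 = 5*H/2)
L(y, O) = (2 + y)*(-15/2 + O) (L(y, O) = (y + 2)*(O + (5/2)*(-3)) = (2 + y)*(O - 15/2) = (2 + y)*(-15/2 + O))
N = 23 (N = 8 + 15 = 23)
N + L(-3, 11)*(-158) = 23 + (-15 + 2*11 - 15/2*(-3) + 11*(-3))*(-158) = 23 + (-15 + 22 + 45/2 - 33)*(-158) = 23 - 7/2*(-158) = 23 + 553 = 576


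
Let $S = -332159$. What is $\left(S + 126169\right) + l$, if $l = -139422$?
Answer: $-345412$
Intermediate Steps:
$\left(S + 126169\right) + l = \left(-332159 + 126169\right) - 139422 = -205990 - 139422 = -345412$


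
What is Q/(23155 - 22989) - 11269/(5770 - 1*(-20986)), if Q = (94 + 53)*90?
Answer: 176055613/2220748 ≈ 79.278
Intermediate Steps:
Q = 13230 (Q = 147*90 = 13230)
Q/(23155 - 22989) - 11269/(5770 - 1*(-20986)) = 13230/(23155 - 22989) - 11269/(5770 - 1*(-20986)) = 13230/166 - 11269/(5770 + 20986) = 13230*(1/166) - 11269/26756 = 6615/83 - 11269*1/26756 = 6615/83 - 11269/26756 = 176055613/2220748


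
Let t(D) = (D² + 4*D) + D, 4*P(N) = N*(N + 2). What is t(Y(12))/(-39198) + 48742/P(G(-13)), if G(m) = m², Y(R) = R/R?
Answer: 1273697045/188797167 ≈ 6.7464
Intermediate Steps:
Y(R) = 1
P(N) = N*(2 + N)/4 (P(N) = (N*(N + 2))/4 = (N*(2 + N))/4 = N*(2 + N)/4)
t(D) = D² + 5*D
t(Y(12))/(-39198) + 48742/P(G(-13)) = (1*(5 + 1))/(-39198) + 48742/(((¼)*(-13)²*(2 + (-13)²))) = (1*6)*(-1/39198) + 48742/(((¼)*169*(2 + 169))) = 6*(-1/39198) + 48742/(((¼)*169*171)) = -1/6533 + 48742/(28899/4) = -1/6533 + 48742*(4/28899) = -1/6533 + 194968/28899 = 1273697045/188797167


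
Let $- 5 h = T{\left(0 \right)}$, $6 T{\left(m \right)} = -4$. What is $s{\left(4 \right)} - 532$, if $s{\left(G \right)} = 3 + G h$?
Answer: $- \frac{7927}{15} \approx -528.47$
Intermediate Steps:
$T{\left(m \right)} = - \frac{2}{3}$ ($T{\left(m \right)} = \frac{1}{6} \left(-4\right) = - \frac{2}{3}$)
$h = \frac{2}{15}$ ($h = \left(- \frac{1}{5}\right) \left(- \frac{2}{3}\right) = \frac{2}{15} \approx 0.13333$)
$s{\left(G \right)} = 3 + \frac{2 G}{15}$ ($s{\left(G \right)} = 3 + G \frac{2}{15} = 3 + \frac{2 G}{15}$)
$s{\left(4 \right)} - 532 = \left(3 + \frac{2}{15} \cdot 4\right) - 532 = \left(3 + \frac{8}{15}\right) - 532 = \frac{53}{15} - 532 = - \frac{7927}{15}$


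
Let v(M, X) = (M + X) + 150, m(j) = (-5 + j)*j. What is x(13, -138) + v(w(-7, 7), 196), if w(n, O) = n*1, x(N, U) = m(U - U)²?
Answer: 339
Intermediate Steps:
m(j) = j*(-5 + j)
x(N, U) = 0 (x(N, U) = ((U - U)*(-5 + (U - U)))² = (0*(-5 + 0))² = (0*(-5))² = 0² = 0)
w(n, O) = n
v(M, X) = 150 + M + X
x(13, -138) + v(w(-7, 7), 196) = 0 + (150 - 7 + 196) = 0 + 339 = 339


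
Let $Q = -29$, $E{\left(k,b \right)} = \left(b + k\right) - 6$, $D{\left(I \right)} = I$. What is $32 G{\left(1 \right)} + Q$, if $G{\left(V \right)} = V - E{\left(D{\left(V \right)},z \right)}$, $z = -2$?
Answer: $227$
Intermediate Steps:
$E{\left(k,b \right)} = -6 + b + k$ ($E{\left(k,b \right)} = \left(b + k\right) - 6 = -6 + b + k$)
$G{\left(V \right)} = 8$ ($G{\left(V \right)} = V - \left(-6 - 2 + V\right) = V - \left(-8 + V\right) = 8$)
$32 G{\left(1 \right)} + Q = 32 \cdot 8 - 29 = 256 - 29 = 227$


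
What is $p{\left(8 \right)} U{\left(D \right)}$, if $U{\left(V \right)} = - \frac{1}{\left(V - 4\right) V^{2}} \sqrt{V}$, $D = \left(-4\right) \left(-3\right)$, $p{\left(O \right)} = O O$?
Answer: $- \frac{\sqrt{3}}{9} \approx -0.19245$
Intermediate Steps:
$p{\left(O \right)} = O^{2}$
$D = 12$
$U{\left(V \right)} = - \frac{1}{V^{\frac{3}{2}} \left(-4 + V\right)}$ ($U{\left(V \right)} = - \frac{1}{\left(-4 + V\right) V^{2}} \sqrt{V} = - \frac{1}{V^{2} \left(-4 + V\right)} \sqrt{V} = - \frac{1}{V^{\frac{3}{2}} \left(-4 + V\right)}$)
$p{\left(8 \right)} U{\left(D \right)} = 8^{2} \left(- \frac{1}{24 \sqrt{3} \left(-4 + 12\right)}\right) = 64 \left(- \frac{\frac{1}{72} \sqrt{3}}{8}\right) = 64 \left(\left(-1\right) \frac{\sqrt{3}}{72} \cdot \frac{1}{8}\right) = 64 \left(- \frac{\sqrt{3}}{576}\right) = - \frac{\sqrt{3}}{9}$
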